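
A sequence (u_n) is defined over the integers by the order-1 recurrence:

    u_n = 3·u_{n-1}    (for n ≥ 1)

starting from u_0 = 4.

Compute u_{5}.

u_1 = 3·4 = 12
u_2 = 3·12 = 36
u_3 = 3·36 = 108
u_4 = 3·108 = 324
u_5 = 3·324 = 972

972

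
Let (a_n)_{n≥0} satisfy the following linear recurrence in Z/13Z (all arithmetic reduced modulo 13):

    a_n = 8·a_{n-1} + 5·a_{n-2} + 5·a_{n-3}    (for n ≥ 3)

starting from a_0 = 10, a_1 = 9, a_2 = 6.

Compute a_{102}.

a_3 = 8·6 + 5·9 + 5·10 = 0
a_4 = 8·0 + 5·6 + 5·9 = 10
a_5 = 8·10 + 5·0 + 5·6 = 6
a_6 = 8·6 + 5·10 + 5·0 = 7
a_7 = 8·7 + 5·6 + 5·10 = 6
a_8 = 8·6 + 5·7 + 5·6 = 9
a_9 = 8·9 + 5·6 + 5·7 = 7
a_10 = 8·7 + 5·9 + 5·6 = 1
a_11 = 8·1 + 5·7 + 5·9 = 10
a_12 = 8·10 + 5·1 + 5·7 = 3
a_13 = 8·3 + 5·10 + 5·1 = 1
a_14 = 8·1 + 5·3 + 5·10 = 8
a_15 = 8·8 + 5·1 + 5·3 = 6
a_16 = 8·6 + 5·8 + 5·1 = 2
a_17 = 8·2 + 5·6 + 5·8 = 8
a_18 = 8·8 + 5·2 + 5·6 = 0
a_19 = 8·0 + 5·8 + 5·2 = 11
a_20 = 8·11 + 5·0 + 5·8 = 11
a_21 = 8·11 + 5·11 + 5·0 = 0
a_22 = 8·0 + 5·11 + 5·11 = 6
a_23 = 8·6 + 5·0 + 5·11 = 12
a_24 = 8·12 + 5·6 + 5·0 = 9
a_25 = 8·9 + 5·12 + 5·6 = 6
a_26 = 8·6 + 5·9 + 5·12 = 10
a_27 = 8·10 + 5·6 + 5·9 = 12
a_28 = 8·12 + 5·10 + 5·6 = 7
a_29 = 8·7 + 5·12 + 5·10 = 10
a_30 = 8·10 + 5·7 + 5·12 = 6
a_31 = 8·6 + 5·10 + 5·7 = 3
a_32 = 8·3 + 5·6 + 5·10 = 0
a_33 = 8·0 + 5·3 + 5·6 = 6
a_34 = 8·6 + 5·0 + 5·3 = 11
a_35 = 8·11 + 5·6 + 5·0 = 1
a_36 = 8·1 + 5·11 + 5·6 = 2
a_37 = 8·2 + 5·1 + 5·11 = 11
a_38 = 8·11 + 5·2 + 5·1 = 12
a_39 = 8·12 + 5·11 + 5·2 = 5
a_40 = 8·5 + 5·12 + 5·11 = 12
a_41 = 8·12 + 5·5 + 5·12 = 12
a_42 = 8·12 + 5·12 + 5·5 = 12
a_43 = 8·12 + 5·12 + 5·12 = 8
a_44 = 8·8 + 5·12 + 5·12 = 2
a_45 = 8·2 + 5·8 + 5·12 = 12
a_46 = 8·12 + 5·2 + 5·8 = 3
a_47 = 8·3 + 5·12 + 5·2 = 3
a_48 = 8·3 + 5·3 + 5·12 = 8
a_49 = 8·8 + 5·3 + 5·3 = 3
a_50 = 8·3 + 5·8 + 5·3 = 1
a_51 = 8·1 + 5·3 + 5·8 = 11
a_52 = 8·11 + 5·1 + 5·3 = 4
a_53 = 8·4 + 5·11 + 5·1 = 1
a_54 = 8·1 + 5·4 + 5·11 = 5
a_55 = 8·5 + 5·1 + 5·4 = 0
a_56 = 8·0 + 5·5 + 5·1 = 4
a_57 = 8·4 + 5·0 + 5·5 = 5
a_58 = 8·5 + 5·4 + 5·0 = 8
a_59 = 8·8 + 5·5 + 5·4 = 5
a_60 = 8·5 + 5·8 + 5·5 = 1
a_61 = 8·1 + 5·5 + 5·8 = 8
a_62 = 8·8 + 5·1 + 5·5 = 3
a_63 = 8·3 + 5·8 + 5·1 = 4
a_64 = 8·4 + 5·3 + 5·8 = 9
a_65 = 8·9 + 5·4 + 5·3 = 3
a_66 = 8·3 + 5·9 + 5·4 = 11
a_67 = 8·11 + 5·3 + 5·9 = 5
a_68 = 8·5 + 5·11 + 5·3 = 6
a_69 = 8·6 + 5·5 + 5·11 = 11
a_70 = 8·11 + 5·6 + 5·5 = 0
a_71 = 8·0 + 5·11 + 5·6 = 7
a_72 = 8·7 + 5·0 + 5·11 = 7
a_73 = 8·7 + 5·7 + 5·0 = 0
a_74 = 8·0 + 5·7 + 5·7 = 5
a_75 = 8·5 + 5·0 + 5·7 = 10
a_76 = 8·10 + 5·5 + 5·0 = 1
a_77 = 8·1 + 5·10 + 5·5 = 5
a_78 = 8·5 + 5·1 + 5·10 = 4
a_79 = 8·4 + 5·5 + 5·1 = 10
a_80 = 8·10 + 5·4 + 5·5 = 8
a_81 = 8·8 + 5·10 + 5·4 = 4
a_82 = 8·4 + 5·8 + 5·10 = 5
a_83 = 8·5 + 5·4 + 5·8 = 9
a_84 = 8·9 + 5·5 + 5·4 = 0
a_85 = 8·0 + 5·9 + 5·5 = 5
a_86 = 8·5 + 5·0 + 5·9 = 7
a_87 = 8·7 + 5·5 + 5·0 = 3
a_88 = 8·3 + 5·7 + 5·5 = 6
a_89 = 8·6 + 5·3 + 5·7 = 7
a_90 = 8·7 + 5·6 + 5·3 = 10
a_91 = 8·10 + 5·7 + 5·6 = 2
a_92 = 8·2 + 5·10 + 5·7 = 10
a_93 = 8·10 + 5·2 + 5·10 = 10
a_94 = 8·10 + 5·10 + 5·2 = 10
a_95 = 8·10 + 5·10 + 5·10 = 11
a_96 = 8·11 + 5·10 + 5·10 = 6
a_97 = 8·6 + 5·11 + 5·10 = 10
a_98 = 8·10 + 5·6 + 5·11 = 9
a_99 = 8·9 + 5·10 + 5·6 = 9
a_100 = 8·9 + 5·9 + 5·10 = 11
a_101 = 8·11 + 5·9 + 5·9 = 9
a_102 = 8·9 + 5·11 + 5·9 = 3

3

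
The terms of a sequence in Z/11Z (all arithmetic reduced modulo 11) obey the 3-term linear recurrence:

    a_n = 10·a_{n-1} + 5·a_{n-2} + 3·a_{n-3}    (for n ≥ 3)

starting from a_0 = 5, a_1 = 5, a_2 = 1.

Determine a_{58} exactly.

3

a_3 = 10·1 + 5·5 + 3·5 = 6
a_4 = 10·6 + 5·1 + 3·5 = 3
a_5 = 10·3 + 5·6 + 3·1 = 8
a_6 = 10·8 + 5·3 + 3·6 = 3
a_7 = 10·3 + 5·8 + 3·3 = 2
a_8 = 10·2 + 5·3 + 3·8 = 4
a_9 = 10·4 + 5·2 + 3·3 = 4
a_10 = 10·4 + 5·4 + 3·2 = 0
a_11 = 10·0 + 5·4 + 3·4 = 10
a_12 = 10·10 + 5·0 + 3·4 = 2
a_13 = 10·2 + 5·10 + 3·0 = 4
a_14 = 10·4 + 5·2 + 3·10 = 3
a_15 = 10·3 + 5·4 + 3·2 = 1
a_16 = 10·1 + 5·3 + 3·4 = 4
a_17 = 10·4 + 5·1 + 3·3 = 10
a_18 = 10·10 + 5·4 + 3·1 = 2
a_19 = 10·2 + 5·10 + 3·4 = 5
a_20 = 10·5 + 5·2 + 3·10 = 2
a_21 = 10·2 + 5·5 + 3·2 = 7
a_22 = 10·7 + 5·2 + 3·5 = 7
a_23 = 10·7 + 5·7 + 3·2 = 1
a_24 = 10·1 + 5·7 + 3·7 = 0
a_25 = 10·0 + 5·1 + 3·7 = 4
a_26 = 10·4 + 5·0 + 3·1 = 10
a_27 = 10·10 + 5·4 + 3·0 = 10
a_28 = 10·10 + 5·10 + 3·4 = 8
a_29 = 10·8 + 5·10 + 3·10 = 6
a_30 = 10·6 + 5·8 + 3·10 = 9
a_31 = 10·9 + 5·6 + 3·8 = 1
a_32 = 10·1 + 5·9 + 3·6 = 7
a_33 = 10·7 + 5·1 + 3·9 = 3
a_34 = 10·3 + 5·7 + 3·1 = 2
a_35 = 10·2 + 5·3 + 3·7 = 1
a_36 = 10·1 + 5·2 + 3·3 = 7
a_37 = 10·7 + 5·1 + 3·2 = 4
a_38 = 10·4 + 5·7 + 3·1 = 1
a_39 = 10·1 + 5·4 + 3·7 = 7
a_40 = 10·7 + 5·1 + 3·4 = 10
a_41 = 10·10 + 5·7 + 3·1 = 6
a_42 = 10·6 + 5·10 + 3·7 = 10
a_43 = 10·10 + 5·6 + 3·10 = 6
a_44 = 10·6 + 5·10 + 3·6 = 7
a_45 = 10·7 + 5·6 + 3·10 = 9
a_46 = 10·9 + 5·7 + 3·6 = 0
a_47 = 10·0 + 5·9 + 3·7 = 0
a_48 = 10·0 + 5·0 + 3·9 = 5
a_49 = 10·5 + 5·0 + 3·0 = 6
a_50 = 10·6 + 5·5 + 3·0 = 8
a_51 = 10·8 + 5·6 + 3·5 = 4
a_52 = 10·4 + 5·8 + 3·6 = 10
a_53 = 10·10 + 5·4 + 3·8 = 1
a_54 = 10·1 + 5·10 + 3·4 = 6
a_55 = 10·6 + 5·1 + 3·10 = 7
a_56 = 10·7 + 5·6 + 3·1 = 4
a_57 = 10·4 + 5·7 + 3·6 = 5
a_58 = 10·5 + 5·4 + 3·7 = 3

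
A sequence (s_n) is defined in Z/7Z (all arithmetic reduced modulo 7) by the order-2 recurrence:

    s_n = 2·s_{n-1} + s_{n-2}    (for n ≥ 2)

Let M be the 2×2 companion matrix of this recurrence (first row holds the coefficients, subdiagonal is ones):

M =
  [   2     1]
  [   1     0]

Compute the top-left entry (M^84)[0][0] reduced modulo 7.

(M^84)[0][0] is the top entry after applying M 84 times to the unit state (1, 0). Equivalently it is h_{85} for the auxiliary sequence (h_n) obeying the same recurrence with h_1 = 1 and h_i = 0 for 0 ≤ i < 1:
h_2 = 2·1 + 1·0 = 2
h_3 = 2·2 + 1·1 = 5
h_4 = 2·5 + 1·2 = 5
h_5 = 2·5 + 1·5 = 1
h_6 = 2·1 + 1·5 = 0
h_7 = 2·0 + 1·1 = 1
(h_6, h_7) = (0, 1) = (h_0, h_1), so the sequence has period 6.
85 ≡ 1 (mod 6), hence h_85 = h_1 = 1.

1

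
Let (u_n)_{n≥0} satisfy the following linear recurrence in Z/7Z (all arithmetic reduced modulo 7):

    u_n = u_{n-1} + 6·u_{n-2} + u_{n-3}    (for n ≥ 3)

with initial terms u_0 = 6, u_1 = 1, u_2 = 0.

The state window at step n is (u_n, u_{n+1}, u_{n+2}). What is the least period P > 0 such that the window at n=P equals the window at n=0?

n=0: window = (6, 1, 0)
n=1: window = (1, 0, 5)
n=2: window = (0, 5, 6)
n=3: window = (5, 6, 1)
n=4: window = (6, 1, 0)
window at n=4 equals window at n=0 → period = 4

4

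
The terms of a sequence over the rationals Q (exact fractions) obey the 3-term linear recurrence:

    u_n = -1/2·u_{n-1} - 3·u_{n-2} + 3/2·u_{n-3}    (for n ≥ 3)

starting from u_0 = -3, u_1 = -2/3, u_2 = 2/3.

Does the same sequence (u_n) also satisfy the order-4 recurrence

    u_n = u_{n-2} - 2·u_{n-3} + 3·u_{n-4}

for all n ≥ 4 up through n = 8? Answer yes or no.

Terms u_0..u_8: -3, -2/3, 2/3, -17/6, -19/12, 247/24, -223/48, -2969/96, 8609/192
n=4: candidate gives -7, actual u_4 = -19/12 ✗

no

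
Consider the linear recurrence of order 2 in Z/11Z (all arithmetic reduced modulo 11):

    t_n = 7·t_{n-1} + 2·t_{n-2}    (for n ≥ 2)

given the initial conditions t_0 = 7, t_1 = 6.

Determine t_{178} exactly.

10

t_2 = 7·6 + 2·7 = 1
t_3 = 7·1 + 2·6 = 8
t_4 = 7·8 + 2·1 = 3
t_5 = 7·3 + 2·8 = 4
t_6 = 7·4 + 2·3 = 1
t_7 = 7·1 + 2·4 = 4
t_8 = 7·4 + 2·1 = 8
t_9 = 7·8 + 2·4 = 9
t_10 = 7·9 + 2·8 = 2
t_11 = 7·2 + 2·9 = 10
t_12 = 7·10 + 2·2 = 8
t_13 = 7·8 + 2·10 = 10
t_14 = 7·10 + 2·8 = 9
t_15 = 7·9 + 2·10 = 6
t_16 = 7·6 + 2·9 = 5
t_17 = 7·5 + 2·6 = 3
t_18 = 7·3 + 2·5 = 9
t_19 = 7·9 + 2·3 = 3
t_20 = 7·3 + 2·9 = 6
t_21 = 7·6 + 2·3 = 4
t_22 = 7·4 + 2·6 = 7
t_23 = 7·7 + 2·4 = 2
t_24 = 7·2 + 2·7 = 6
t_25 = 7·6 + 2·2 = 2
t_26 = 7·2 + 2·6 = 4
t_27 = 7·4 + 2·2 = 10
t_28 = 7·10 + 2·4 = 1
t_29 = 7·1 + 2·10 = 5
t_30 = 7·5 + 2·1 = 4
t_31 = 7·4 + 2·5 = 5
t_32 = 7·5 + 2·4 = 10
t_33 = 7·10 + 2·5 = 3
t_34 = 7·3 + 2·10 = 8
t_35 = 7·8 + 2·3 = 7
t_36 = 7·7 + 2·8 = 10
t_37 = 7·10 + 2·7 = 7
t_38 = 7·7 + 2·10 = 3
t_39 = 7·3 + 2·7 = 2
t_40 = 7·2 + 2·3 = 9
t_41 = 7·9 + 2·2 = 1
t_42 = 7·1 + 2·9 = 3
t_43 = 7·3 + 2·1 = 1
t_44 = 7·1 + 2·3 = 2
t_45 = 7·2 + 2·1 = 5
t_46 = 7·5 + 2·2 = 6
t_47 = 7·6 + 2·5 = 8
t_48 = 7·8 + 2·6 = 2
t_49 = 7·2 + 2·8 = 8
t_50 = 7·8 + 2·2 = 5
t_51 = 7·5 + 2·8 = 7
t_52 = 7·7 + 2·5 = 4
t_53 = 7·4 + 2·7 = 9
t_54 = 7·9 + 2·4 = 5
t_55 = 7·5 + 2·9 = 9
t_56 = 7·9 + 2·5 = 7
t_57 = 7·7 + 2·9 = 1
t_58 = 7·1 + 2·7 = 10
t_59 = 7·10 + 2·1 = 6
t_60 = 7·6 + 2·10 = 7
t_61 = 7·7 + 2·6 = 6
(t_60, t_61) = (7, 6) = (t_0, t_1), so the sequence has period 60.
178 ≡ 58 (mod 60), hence t_178 = t_58 = 10.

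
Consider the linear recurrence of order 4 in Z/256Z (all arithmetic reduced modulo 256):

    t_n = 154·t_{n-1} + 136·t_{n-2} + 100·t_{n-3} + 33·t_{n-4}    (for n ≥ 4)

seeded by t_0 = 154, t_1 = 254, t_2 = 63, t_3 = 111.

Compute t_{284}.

48

t_4 = 154·111 + 136·63 + 100·254 + 33·154 = 80
t_5 = 154·80 + 136·111 + 100·63 + 33·254 = 114
t_6 = 154·114 + 136·80 + 100·111 + 33·63 = 143
t_7 = 154·143 + 136·114 + 100·80 + 33·111 = 37
t_8 = 154·37 + 136·143 + 100·114 + 33·80 = 18
t_9 = 154·18 + 136·37 + 100·143 + 33·114 = 10
Continuing the recurrence:
  t_10 = 119;  t_11 = 179;  t_12 = 32;  t_13 = 30;  t_14 = 79;  t_15 = 9
  t_16 = 58;  t_17 = 102;  t_18 = 223;  t_19 = 39;  t_20 = 64;  t_21 = 122
  t_22 = 95;  t_23 = 253;  t_24 = 146;  t_25 = 18;  t_26 = 119;  t_27 = 203
  t_28 = 48;  t_29 = 134;  t_30 = 191;  t_31 = 1;  t_32 = 154;  t_33 = 14
  t_34 = 63;  t_35 = 159;  t_36 = 112;  t_37 = 66;  t_38 = 111;  t_39 = 21
  t_40 = 210;  t_41 = 90;  t_42 = 55;  t_43 = 163;  t_44 = 128;  t_45 = 174
  t_46 = 111;  t_47 = 57;  t_48 = 186;  t_49 = 246;  t_50 = 95;  t_51 = 215
  t_52 = 224;  t_53 = 202;  t_54 = 191;  t_55 = 109;  t_56 = 210;  t_57 = 226
  t_58 = 183;  t_59 = 59;  t_60 = 16;  t_61 = 150;  t_62 = 95;  t_63 = 177
  t_64 = 154;  t_65 = 30;  t_66 = 63;  t_67 = 207;  t_68 = 144;  t_69 = 18
  t_70 = 79;  t_71 = 5;  t_72 = 146;  t_73 = 170;  t_74 = 247;  t_75 = 147
  t_76 = 224;  t_77 = 62;  t_78 = 143;  t_79 = 105;  t_80 = 58;  t_81 = 134
  t_82 = 223;  t_83 = 135;  t_84 = 128;  t_85 = 26;  t_86 = 31;  t_87 = 221
  t_88 = 18;  t_89 = 178;  t_90 = 247;  t_91 = 171;  t_92 = 240;  t_93 = 166
  t_94 = 255;  t_95 = 97;  t_96 = 154;  t_97 = 46;  t_98 = 63;  t_99 = 255
  t_100 = 176;  t_101 = 226;  t_102 = 47;  t_103 = 245;  t_104 = 82;  t_105 = 250
  t_106 = 183;  t_107 = 131;  t_108 = 64;  t_109 = 206;  t_110 = 175;  t_111 = 153
  t_112 = 186;  t_113 = 22;  t_114 = 95;  t_115 = 55;  t_116 = 32;  t_117 = 106
  t_118 = 127;  t_119 = 77;  t_120 = 82;  t_121 = 130;  t_122 = 55;  t_123 = 27
  t_124 = 208;  t_125 = 182;  t_126 = 159;  t_127 = 17;  t_128 = 154;  t_129 = 62
  t_130 = 63;  t_131 = 47;  t_132 = 208;  t_133 = 178;  t_134 = 15;  t_135 = 229
  t_136 = 18;  t_137 = 74;  t_138 = 119;  t_139 = 115;  t_140 = 160;  t_141 = 94
  t_142 = 207;  t_143 = 201;  t_144 = 58;  t_145 = 166;  t_146 = 223;  t_147 = 231
  t_148 = 192;  t_149 = 186;  t_150 = 223;  t_151 = 189;  t_152 = 146;  t_153 = 82
  t_154 = 119;  t_155 = 139;  t_156 = 176;  t_157 = 198;  t_158 = 63;  t_159 = 193
  t_160 = 154;  t_161 = 78;  t_162 = 63;  t_163 = 95;  t_164 = 240;  t_165 = 130
  t_166 = 239;  t_167 = 213;  t_168 = 210;  t_169 = 154;  t_170 = 55;  t_171 = 99
  t_172 = 0;  t_173 = 238;  t_174 = 239;  t_175 = 249;  t_176 = 186;  t_177 = 54
  t_178 = 95;  t_179 = 151;  t_180 = 96;  t_181 = 10;  t_182 = 63;  t_183 = 45
  t_184 = 210;  t_185 = 34;  t_186 = 183;  t_187 = 251;  t_188 = 144;  t_189 = 214
  t_190 = 223;  t_191 = 113;  t_192 = 154;  t_193 = 94;  t_194 = 63;  t_195 = 143
  t_196 = 16;  t_197 = 82;  t_198 = 207;  t_199 = 197;  t_200 = 146;  t_201 = 234
  t_202 = 247;  t_203 = 83;  t_204 = 96;  t_205 = 126;  t_206 = 15;  t_207 = 41
  t_208 = 58;  t_209 = 198;  t_210 = 223;  t_211 = 71;  t_212 = 0;  t_213 = 90
  t_214 = 159;  t_215 = 157;  t_216 = 18;  t_217 = 242;  t_218 = 247;  t_219 = 107
  t_220 = 112;  t_221 = 230;  t_222 = 127;  t_223 = 33;  t_224 = 154;  t_225 = 110
  t_226 = 63;  t_227 = 191;  t_228 = 48;  t_229 = 34;  t_230 = 175;  t_231 = 181
  t_232 = 82;  t_233 = 58;  t_234 = 183;  t_235 = 67;  t_236 = 192;  t_237 = 14
  t_238 = 47;  t_239 = 89;  t_240 = 186;  t_241 = 86;  t_242 = 95;  t_243 = 247
  t_244 = 160;  t_245 = 170;  t_246 = 255;  t_247 = 13;  t_248 = 82;  t_249 = 194
  t_250 = 55;  t_251 = 219;  t_252 = 80;  t_253 = 246;  t_254 = 31;  t_255 = 209
  t_256 = 154;  t_257 = 126;  t_258 = 63;  t_259 = 239;  t_260 = 80;  t_261 = 242
  t_262 = 143;  t_263 = 165;  t_264 = 18;  t_265 = 138;  t_266 = 119;  t_267 = 51
  t_268 = 32;  t_269 = 158;  t_270 = 79;  t_271 = 137;  t_272 = 58;  t_273 = 230
  t_274 = 223;  t_275 = 167;  t_276 = 64;  t_277 = 250;  t_278 = 95;  t_279 = 125
  t_280 = 146;  t_281 = 146;  t_282 = 119
t_283 = 154·119 + 136·146 + 100·146 + 33·125 = 75
t_284 = 154·75 + 136·119 + 100·146 + 33·146 = 48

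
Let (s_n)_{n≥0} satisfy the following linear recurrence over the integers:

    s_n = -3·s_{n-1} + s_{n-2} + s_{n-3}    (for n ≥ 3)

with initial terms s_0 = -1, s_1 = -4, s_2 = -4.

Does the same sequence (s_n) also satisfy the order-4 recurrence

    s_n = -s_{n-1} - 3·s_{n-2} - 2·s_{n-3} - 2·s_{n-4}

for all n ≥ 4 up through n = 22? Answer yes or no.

no

Terms s_0..s_22: -1, -4, -4, 7, -29, 90, -292, 937, -3013, 9684, -31128, 100055, -321609, 1033754, -3322816, 10680593, -34330841, 110350300, -354701148, 1140122903, -3664719557, 11779580426, -37863337932
n=4: candidate gives 15, actual s_4 = -29 ✗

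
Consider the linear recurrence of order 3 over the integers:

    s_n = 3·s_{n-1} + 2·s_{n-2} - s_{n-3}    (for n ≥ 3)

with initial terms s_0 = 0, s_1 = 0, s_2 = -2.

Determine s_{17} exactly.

-249418470

s_3 = 3·-2 + 2·0 + -1·0 = -6
s_4 = 3·-6 + 2·-2 + -1·0 = -22
s_5 = 3·-22 + 2·-6 + -1·-2 = -76
s_6 = 3·-76 + 2·-22 + -1·-6 = -266
s_7 = 3·-266 + 2·-76 + -1·-22 = -928
s_8 = 3·-928 + 2·-266 + -1·-76 = -3240
s_9 = 3·-3240 + 2·-928 + -1·-266 = -11310
s_10 = 3·-11310 + 2·-3240 + -1·-928 = -39482
s_11 = 3·-39482 + 2·-11310 + -1·-3240 = -137826
s_12 = 3·-137826 + 2·-39482 + -1·-11310 = -481132
s_13 = 3·-481132 + 2·-137826 + -1·-39482 = -1679566
s_14 = 3·-1679566 + 2·-481132 + -1·-137826 = -5863136
s_15 = 3·-5863136 + 2·-1679566 + -1·-481132 = -20467408
s_16 = 3·-20467408 + 2·-5863136 + -1·-1679566 = -71448930
s_17 = 3·-71448930 + 2·-20467408 + -1·-5863136 = -249418470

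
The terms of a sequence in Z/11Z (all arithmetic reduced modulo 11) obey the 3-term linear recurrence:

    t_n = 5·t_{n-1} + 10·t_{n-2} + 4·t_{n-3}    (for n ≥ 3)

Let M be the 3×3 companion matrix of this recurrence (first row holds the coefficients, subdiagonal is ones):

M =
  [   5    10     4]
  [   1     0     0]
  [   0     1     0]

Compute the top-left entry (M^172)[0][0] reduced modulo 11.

5

(M^172)[0][0] is the top entry after applying M 172 times to the unit state (1, 0, 0). Equivalently it is h_{174} for the auxiliary sequence (h_n) obeying the same recurrence with h_2 = 1 and h_i = 0 for 0 ≤ i < 2:
h_3 = 5·1 + 10·0 + 4·0 = 5
h_4 = 5·5 + 10·1 + 4·0 = 2
h_5 = 5·2 + 10·5 + 4·1 = 9
h_6 = 5·9 + 10·2 + 4·5 = 8
h_7 = 5·8 + 10·9 + 4·2 = 6
h_8 = 5·6 + 10·8 + 4·9 = 3
h_9 = 5·3 + 10·6 + 4·8 = 8
h_10 = 5·8 + 10·3 + 4·6 = 6
h_11 = 5·6 + 10·8 + 4·3 = 1
h_12 = 5·1 + 10·6 + 4·8 = 9
h_13 = 5·9 + 10·1 + 4·6 = 2
h_14 = 5·2 + 10·9 + 4·1 = 5
h_15 = 5·5 + 10·2 + 4·9 = 4
h_16 = 5·4 + 10·5 + 4·2 = 1
h_17 = 5·1 + 10·4 + 4·5 = 10
h_18 = 5·10 + 10·1 + 4·4 = 10
h_19 = 5·10 + 10·10 + 4·1 = 0
h_20 = 5·0 + 10·10 + 4·10 = 8
h_21 = 5·8 + 10·0 + 4·10 = 3
h_22 = 5·3 + 10·8 + 4·0 = 7
h_23 = 5·7 + 10·3 + 4·8 = 9
h_24 = 5·9 + 10·7 + 4·3 = 6
h_25 = 5·6 + 10·9 + 4·7 = 5
h_26 = 5·5 + 10·6 + 4·9 = 0
h_27 = 5·0 + 10·5 + 4·6 = 8
h_28 = 5·8 + 10·0 + 4·5 = 5
h_29 = 5·5 + 10·8 + 4·0 = 6
h_30 = 5·6 + 10·5 + 4·8 = 2
h_31 = 5·2 + 10·6 + 4·5 = 2
h_32 = 5·2 + 10·2 + 4·6 = 10
h_33 = 5·10 + 10·2 + 4·2 = 1
h_34 = 5·1 + 10·10 + 4·2 = 3
h_35 = 5·3 + 10·1 + 4·10 = 10
h_36 = 5·10 + 10·3 + 4·1 = 7
h_37 = 5·7 + 10·10 + 4·3 = 4
h_38 = 5·4 + 10·7 + 4·10 = 9
h_39 = 5·9 + 10·4 + 4·7 = 3
h_40 = 5·3 + 10·9 + 4·4 = 0
h_41 = 5·0 + 10·3 + 4·9 = 0
h_42 = 5·0 + 10·0 + 4·3 = 1
(h_40, h_41, h_42) = (0, 0, 1) = (h_0, h_1, h_2), so the sequence has period 40.
174 ≡ 14 (mod 40), hence h_174 = h_14 = 5.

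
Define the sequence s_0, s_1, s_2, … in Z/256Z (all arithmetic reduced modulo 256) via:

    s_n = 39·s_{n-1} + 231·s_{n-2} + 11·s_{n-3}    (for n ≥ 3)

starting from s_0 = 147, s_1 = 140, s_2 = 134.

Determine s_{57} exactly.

156

s_3 = 39·134 + 231·140 + 11·147 = 15
s_4 = 39·15 + 231·134 + 11·140 = 55
s_5 = 39·55 + 231·15 + 11·134 = 172
s_6 = 39·172 + 231·55 + 11·15 = 122
s_7 = 39·122 + 231·172 + 11·55 = 39
s_8 = 39·39 + 231·122 + 11·172 = 107
s_9 = 39·107 + 231·39 + 11·122 = 188
s_10 = 39·188 + 231·107 + 11·39 = 222
s_11 = 39·222 + 231·188 + 11·107 = 15
s_12 = 39·15 + 231·222 + 11·188 = 175
s_13 = 39·175 + 231·15 + 11·222 = 188
s_14 = 39·188 + 231·175 + 11·15 = 50
s_15 = 39·50 + 231·188 + 11·175 = 199
s_16 = 39·199 + 231·50 + 11·188 = 131
s_17 = 39·131 + 231·199 + 11·50 = 172
s_18 = 39·172 + 231·131 + 11·199 = 246
s_19 = 39·246 + 231·172 + 11·131 = 79
s_20 = 39·79 + 231·246 + 11·172 = 103
s_21 = 39·103 + 231·79 + 11·246 = 140
s_22 = 39·140 + 231·103 + 11·79 = 170
s_23 = 39·170 + 231·140 + 11·103 = 167
s_24 = 39·167 + 231·170 + 11·140 = 219
s_25 = 39·219 + 231·167 + 11·170 = 92
s_26 = 39·92 + 231·219 + 11·167 = 206
s_27 = 39·206 + 231·92 + 11·219 = 207
s_28 = 39·207 + 231·206 + 11·92 = 95
s_29 = 39·95 + 231·207 + 11·206 = 28
s_30 = 39·28 + 231·95 + 11·207 = 226
s_31 = 39·226 + 231·28 + 11·95 = 199
s_32 = 39·199 + 231·226 + 11·28 = 115
s_33 = 39·115 + 231·199 + 11·226 = 204
s_34 = 39·204 + 231·115 + 11·199 = 102
s_35 = 39·102 + 231·204 + 11·115 = 143
s_36 = 39·143 + 231·102 + 11·204 = 151
s_37 = 39·151 + 231·143 + 11·102 = 108
s_38 = 39·108 + 231·151 + 11·143 = 218
s_39 = 39·218 + 231·108 + 11·151 = 39
s_40 = 39·39 + 231·218 + 11·108 = 75
s_41 = 39·75 + 231·39 + 11·218 = 252
s_42 = 39·252 + 231·75 + 11·39 = 190
s_43 = 39·190 + 231·252 + 11·75 = 143
s_44 = 39·143 + 231·190 + 11·252 = 15
s_45 = 39·15 + 231·143 + 11·190 = 124
s_46 = 39·124 + 231·15 + 11·143 = 146
s_47 = 39·146 + 231·124 + 11·15 = 199
s_48 = 39·199 + 231·146 + 11·124 = 99
s_49 = 39·99 + 231·199 + 11·146 = 236
s_50 = 39·236 + 231·99 + 11·199 = 214
s_51 = 39·214 + 231·236 + 11·99 = 207
s_52 = 39·207 + 231·214 + 11·236 = 199
s_53 = 39·199 + 231·207 + 11·214 = 76
s_54 = 39·76 + 231·199 + 11·207 = 10
s_55 = 39·10 + 231·76 + 11·199 = 167
s_56 = 39·167 + 231·10 + 11·76 = 187
s_57 = 39·187 + 231·167 + 11·10 = 156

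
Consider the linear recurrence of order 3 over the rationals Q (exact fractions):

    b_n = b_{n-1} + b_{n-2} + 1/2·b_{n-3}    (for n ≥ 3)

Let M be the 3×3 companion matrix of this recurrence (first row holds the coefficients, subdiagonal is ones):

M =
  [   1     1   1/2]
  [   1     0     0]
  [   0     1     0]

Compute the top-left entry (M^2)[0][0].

2

(M^2)[0][0] is the top entry after applying M 2 times to the unit state (1, 0, 0). Equivalently it is h_{4} for the auxiliary sequence (h_n) obeying the same recurrence with h_2 = 1 and h_i = 0 for 0 ≤ i < 2:
h_3 = 1·1 + 1·0 + 1/2·0 = 1
h_4 = 1·1 + 1·1 + 1/2·0 = 2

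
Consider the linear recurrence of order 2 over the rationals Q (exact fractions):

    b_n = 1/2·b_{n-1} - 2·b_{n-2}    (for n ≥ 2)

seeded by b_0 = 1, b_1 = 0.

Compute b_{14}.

179479/2048

b_2 = 1/2·0 + -2·1 = -2
b_3 = 1/2·-2 + -2·0 = -1
b_4 = 1/2·-1 + -2·-2 = 7/2
b_5 = 1/2·7/2 + -2·-1 = 15/4
b_6 = 1/2·15/4 + -2·7/2 = -41/8
b_7 = 1/2·-41/8 + -2·15/4 = -161/16
b_8 = 1/2·-161/16 + -2·-41/8 = 167/32
b_9 = 1/2·167/32 + -2·-161/16 = 1455/64
b_10 = 1/2·1455/64 + -2·167/32 = 119/128
b_11 = 1/2·119/128 + -2·1455/64 = -11521/256
b_12 = 1/2·-11521/256 + -2·119/128 = -12473/512
b_13 = 1/2·-12473/512 + -2·-11521/256 = 79695/1024
b_14 = 1/2·79695/1024 + -2·-12473/512 = 179479/2048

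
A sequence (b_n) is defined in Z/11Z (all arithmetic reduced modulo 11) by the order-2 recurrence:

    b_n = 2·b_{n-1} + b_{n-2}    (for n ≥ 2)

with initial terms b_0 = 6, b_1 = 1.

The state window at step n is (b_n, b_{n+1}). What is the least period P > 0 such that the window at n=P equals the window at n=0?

24

n=0: window = (6, 1)
n=1: window = (1, 8)
n=2: window = (8, 6)
n=3: window = (6, 9)
n=4: window = (9, 2)
n=5: window = (2, 2)
n=6: window = (2, 6)
n=7: window = (6, 3)
n=8: window = (3, 1)
n=9: window = (1, 5)
n=10: window = (5, 0)
n=11: window = (0, 5)
n=12: window = (5, 10)
n=13: window = (10, 3)
n=14: window = (3, 5)
n=15: window = (5, 2)
n=16: window = (2, 9)
n=17: window = (9, 9)
n=18: window = (9, 5)
n=19: window = (5, 8)
n=20: window = (8, 10)
n=21: window = (10, 6)
n=22: window = (6, 0)
n=23: window = (0, 6)
n=24: window = (6, 1)
window at n=24 equals window at n=0 → period = 24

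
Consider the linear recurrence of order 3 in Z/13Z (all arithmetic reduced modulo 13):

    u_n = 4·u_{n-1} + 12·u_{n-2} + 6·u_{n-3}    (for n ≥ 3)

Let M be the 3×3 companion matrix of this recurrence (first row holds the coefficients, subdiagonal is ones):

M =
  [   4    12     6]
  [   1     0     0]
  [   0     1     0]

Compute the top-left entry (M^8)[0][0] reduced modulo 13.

6

(M^8)[0][0] is the top entry after applying M 8 times to the unit state (1, 0, 0). Equivalently it is h_{10} for the auxiliary sequence (h_n) obeying the same recurrence with h_2 = 1 and h_i = 0 for 0 ≤ i < 2:
h_3 = 4·1 + 12·0 + 6·0 = 4
h_4 = 4·4 + 12·1 + 6·0 = 2
h_5 = 4·2 + 12·4 + 6·1 = 10
h_6 = 4·10 + 12·2 + 6·4 = 10
h_7 = 4·10 + 12·10 + 6·2 = 3
h_8 = 4·3 + 12·10 + 6·10 = 10
h_9 = 4·10 + 12·3 + 6·10 = 6
h_10 = 4·6 + 12·10 + 6·3 = 6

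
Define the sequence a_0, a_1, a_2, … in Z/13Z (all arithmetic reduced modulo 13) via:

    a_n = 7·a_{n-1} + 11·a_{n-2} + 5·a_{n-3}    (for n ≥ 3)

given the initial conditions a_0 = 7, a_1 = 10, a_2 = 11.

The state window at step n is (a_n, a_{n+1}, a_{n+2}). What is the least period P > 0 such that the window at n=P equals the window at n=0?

n=0: window = (7, 10, 11)
n=1: window = (10, 11, 1)
n=2: window = (11, 1, 9)
n=3: window = (1, 9, 12)
n=4: window = (9, 12, 6)
n=5: window = (12, 6, 11)
n=6: window = (6, 11, 8)
n=7: window = (11, 8, 12)
n=8: window = (8, 12, 6)
n=9: window = (12, 6, 6)
n=10: window = (6, 6, 12)
n=11: window = (6, 12, 11)
n=12: window = (12, 11, 5)
n=13: window = (11, 5, 8)
n=14: window = (5, 8, 10)
n=15: window = (8, 10, 1)
n=16: window = (10, 1, 1)
n=17: window = (1, 1, 3)
n=18: window = (1, 3, 11)
n=19: window = (3, 11, 11)
n=20: window = (11, 11, 5)
n=21: window = (11, 5, 3)
n=22: window = (5, 3, 1)
n=23: window = (3, 1, 0)
n=24: window = (1, 0, 0)
n=25: window = (0, 0, 5)
n=26: window = (0, 5, 9)
n=27: window = (5, 9, 1)
n=28: window = (9, 1, 1)
n=29: window = (1, 1, 11)
n=30: window = (1, 11, 2)
n=31: window = (11, 2, 10)
n=32: window = (2, 10, 4)
n=33: window = (10, 4, 5)
n=34: window = (4, 5, 12)
n=35: window = (5, 12, 3)
n=36: window = (12, 3, 9)
n=37: window = (3, 9, 0)
n=38: window = (9, 0, 10)
n=39: window = (0, 10, 11)
n=40: window = (10, 11, 5)
…
n=730: window = (12, 4, 7)
n=731: window = (4, 7, 10)
n=732: window = (7, 10, 11)
window at n=732 equals window at n=0 → period = 732

732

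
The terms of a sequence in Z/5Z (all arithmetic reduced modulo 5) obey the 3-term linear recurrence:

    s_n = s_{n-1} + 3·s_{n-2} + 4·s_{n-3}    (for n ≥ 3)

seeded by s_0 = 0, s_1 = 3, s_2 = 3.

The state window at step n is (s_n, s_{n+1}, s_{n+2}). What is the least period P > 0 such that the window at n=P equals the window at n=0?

n=0: window = (0, 3, 3)
n=1: window = (3, 3, 2)
n=2: window = (3, 2, 3)
n=3: window = (2, 3, 1)
n=4: window = (3, 1, 3)
n=5: window = (1, 3, 3)
n=6: window = (3, 3, 1)
n=7: window = (3, 1, 2)
n=8: window = (1, 2, 2)
n=9: window = (2, 2, 2)
n=10: window = (2, 2, 1)
n=11: window = (2, 1, 0)
n=12: window = (1, 0, 1)
n=13: window = (0, 1, 0)
n=14: window = (1, 0, 3)
n=15: window = (0, 3, 2)
n=16: window = (3, 2, 1)
n=17: window = (2, 1, 4)
n=18: window = (1, 4, 0)
n=19: window = (4, 0, 1)
n=20: window = (0, 1, 2)
n=21: window = (1, 2, 0)
n=22: window = (2, 0, 0)
n=23: window = (0, 0, 3)
n=24: window = (0, 3, 3)
window at n=24 equals window at n=0 → period = 24

24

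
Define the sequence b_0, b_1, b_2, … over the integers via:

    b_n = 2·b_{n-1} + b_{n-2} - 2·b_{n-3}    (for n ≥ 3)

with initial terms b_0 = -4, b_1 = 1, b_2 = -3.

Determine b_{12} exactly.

b_3 = 2·-3 + 1·1 + -2·-4 = 3
b_4 = 2·3 + 1·-3 + -2·1 = 1
b_5 = 2·1 + 1·3 + -2·-3 = 11
b_6 = 2·11 + 1·1 + -2·3 = 17
b_7 = 2·17 + 1·11 + -2·1 = 43
b_8 = 2·43 + 1·17 + -2·11 = 81
b_9 = 2·81 + 1·43 + -2·17 = 171
b_10 = 2·171 + 1·81 + -2·43 = 337
b_11 = 2·337 + 1·171 + -2·81 = 683
b_12 = 2·683 + 1·337 + -2·171 = 1361

1361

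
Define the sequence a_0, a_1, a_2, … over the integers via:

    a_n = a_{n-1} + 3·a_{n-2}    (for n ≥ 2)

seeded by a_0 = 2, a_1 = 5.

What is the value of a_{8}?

1667

a_2 = 1·5 + 3·2 = 11
a_3 = 1·11 + 3·5 = 26
a_4 = 1·26 + 3·11 = 59
a_5 = 1·59 + 3·26 = 137
a_6 = 1·137 + 3·59 = 314
a_7 = 1·314 + 3·137 = 725
a_8 = 1·725 + 3·314 = 1667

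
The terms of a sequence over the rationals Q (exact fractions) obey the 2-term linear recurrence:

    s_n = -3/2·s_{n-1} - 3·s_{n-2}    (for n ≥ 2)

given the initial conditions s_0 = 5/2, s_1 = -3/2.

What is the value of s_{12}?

s_2 = -3/2·-3/2 + -3·5/2 = -21/4
s_3 = -3/2·-21/4 + -3·-3/2 = 99/8
s_4 = -3/2·99/8 + -3·-21/4 = -45/16
s_5 = -3/2·-45/16 + -3·99/8 = -1053/32
s_6 = -3/2·-1053/32 + -3·-45/16 = 3699/64
s_7 = -3/2·3699/64 + -3·-1053/32 = 1539/128
s_8 = -3/2·1539/128 + -3·3699/64 = -49005/256
s_9 = -3/2·-49005/256 + -3·1539/128 = 128547/512
s_10 = -3/2·128547/512 + -3·-49005/256 = 202419/1024
s_11 = -3/2·202419/1024 + -3·128547/512 = -2149821/2048
s_12 = -3/2·-2149821/2048 + -3·202419/1024 = 4020435/4096

4020435/4096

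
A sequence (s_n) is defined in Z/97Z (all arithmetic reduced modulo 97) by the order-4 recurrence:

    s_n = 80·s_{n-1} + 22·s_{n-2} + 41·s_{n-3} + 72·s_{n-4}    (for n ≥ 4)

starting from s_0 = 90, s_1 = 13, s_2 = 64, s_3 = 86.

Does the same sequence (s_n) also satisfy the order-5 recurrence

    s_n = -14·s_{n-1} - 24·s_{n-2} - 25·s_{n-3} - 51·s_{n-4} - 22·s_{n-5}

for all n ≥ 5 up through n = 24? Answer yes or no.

Terms s_0..s_24: 90, 13, 64, 86, 72, 57, 19, 84, 12, 28, 41, 57, 5, 16, 83, 49, 69, 95, 31, 63, 35, 75, 42, 20, 68
n=5: candidate gives 57, actual s_5 = 57 ✓
n=6: candidate gives 19, actual s_6 = 19 ✓
n=7: candidate gives 84, actual s_7 = 84 ✓
n=8: candidate gives 12, actual s_8 = 12 ✓
n=9: candidate gives 28, actual s_9 = 28 ✓
n=10: candidate gives 41, actual s_10 = 41 ✓
n=11: candidate gives 57, actual s_11 = 57 ✓
n=12: candidate gives 5, actual s_12 = 5 ✓
n=13: candidate gives 16, actual s_13 = 16 ✓
n=14: candidate gives 83, actual s_14 = 83 ✓
n=15: candidate gives 49, actual s_15 = 49 ✓
n=16: candidate gives 69, actual s_16 = 69 ✓
n=17: candidate gives 95, actual s_17 = 95 ✓
n=18: candidate gives 31, actual s_18 = 31 ✓
n=19: candidate gives 63, actual s_19 = 63 ✓
n=20: candidate gives 35, actual s_20 = 35 ✓
n=21: candidate gives 75, actual s_21 = 75 ✓
n=22: candidate gives 42, actual s_22 = 42 ✓
n=23: candidate gives 20, actual s_23 = 20 ✓
n=24: candidate gives 68, actual s_24 = 68 ✓

yes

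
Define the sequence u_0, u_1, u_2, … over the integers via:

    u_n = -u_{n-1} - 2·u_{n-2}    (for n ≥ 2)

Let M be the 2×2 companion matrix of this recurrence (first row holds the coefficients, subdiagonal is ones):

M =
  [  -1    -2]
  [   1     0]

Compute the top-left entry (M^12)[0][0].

(M^12)[0][0] is the top entry after applying M 12 times to the unit state (1, 0). Equivalently it is h_{13} for the auxiliary sequence (h_n) obeying the same recurrence with h_1 = 1 and h_i = 0 for 0 ≤ i < 1:
h_2 = -1·1 + -2·0 = -1
h_3 = -1·-1 + -2·1 = -1
h_4 = -1·-1 + -2·-1 = 3
h_5 = -1·3 + -2·-1 = -1
h_6 = -1·-1 + -2·3 = -5
h_7 = -1·-5 + -2·-1 = 7
h_8 = -1·7 + -2·-5 = 3
h_9 = -1·3 + -2·7 = -17
h_10 = -1·-17 + -2·3 = 11
h_11 = -1·11 + -2·-17 = 23
h_12 = -1·23 + -2·11 = -45
h_13 = -1·-45 + -2·23 = -1

-1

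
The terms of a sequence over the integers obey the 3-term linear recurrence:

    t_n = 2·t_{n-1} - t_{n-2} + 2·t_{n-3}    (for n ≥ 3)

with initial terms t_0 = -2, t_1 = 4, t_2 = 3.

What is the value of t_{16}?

t_3 = 2·3 + -1·4 + 2·-2 = -2
t_4 = 2·-2 + -1·3 + 2·4 = 1
t_5 = 2·1 + -1·-2 + 2·3 = 10
t_6 = 2·10 + -1·1 + 2·-2 = 15
t_7 = 2·15 + -1·10 + 2·1 = 22
t_8 = 2·22 + -1·15 + 2·10 = 49
t_9 = 2·49 + -1·22 + 2·15 = 106
t_10 = 2·106 + -1·49 + 2·22 = 207
t_11 = 2·207 + -1·106 + 2·49 = 406
t_12 = 2·406 + -1·207 + 2·106 = 817
t_13 = 2·817 + -1·406 + 2·207 = 1642
t_14 = 2·1642 + -1·817 + 2·406 = 3279
t_15 = 2·3279 + -1·1642 + 2·817 = 6550
t_16 = 2·6550 + -1·3279 + 2·1642 = 13105

13105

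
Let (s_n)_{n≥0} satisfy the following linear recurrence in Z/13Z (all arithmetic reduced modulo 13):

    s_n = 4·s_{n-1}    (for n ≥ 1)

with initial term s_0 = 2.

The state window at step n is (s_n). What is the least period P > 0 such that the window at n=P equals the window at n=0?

n=0: window = (2)
n=1: window = (8)
n=2: window = (6)
n=3: window = (11)
n=4: window = (5)
n=5: window = (7)
n=6: window = (2)
window at n=6 equals window at n=0 → period = 6

6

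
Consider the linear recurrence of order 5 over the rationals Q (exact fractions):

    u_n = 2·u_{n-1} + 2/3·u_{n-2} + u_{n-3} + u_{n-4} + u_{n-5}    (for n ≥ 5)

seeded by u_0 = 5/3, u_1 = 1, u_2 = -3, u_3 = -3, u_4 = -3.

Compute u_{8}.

-1385/9

u_5 = 2·-3 + 2/3·-3 + 1·-3 + 1·1 + 1·5/3 = -25/3
u_6 = 2·-25/3 + 2/3·-3 + 1·-3 + 1·-3 + 1·1 = -71/3
u_7 = 2·-71/3 + 2/3·-25/3 + 1·-3 + 1·-3 + 1·-3 = -557/9
u_8 = 2·-557/9 + 2/3·-71/3 + 1·-25/3 + 1·-3 + 1·-3 = -1385/9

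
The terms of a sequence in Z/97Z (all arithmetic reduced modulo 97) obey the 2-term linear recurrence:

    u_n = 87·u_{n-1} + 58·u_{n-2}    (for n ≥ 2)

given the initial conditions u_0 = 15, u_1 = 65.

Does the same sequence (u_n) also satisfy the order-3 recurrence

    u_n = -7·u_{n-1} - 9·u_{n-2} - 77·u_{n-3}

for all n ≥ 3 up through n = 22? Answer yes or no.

Terms u_0..u_22: 15, 65, 26, 18, 67, 83, 49, 56, 51, 22, 22, 86, 28, 52, 37, 27, 33, 72, 30, 93, 34, 10, 29
n=3: candidate gives 18, actual u_3 = 18 ✓
n=4: candidate gives 67, actual u_4 = 67 ✓
n=5: candidate gives 83, actual u_5 = 83 ✓
n=6: candidate gives 49, actual u_6 = 49 ✓
n=7: candidate gives 56, actual u_7 = 56 ✓
n=8: candidate gives 51, actual u_8 = 51 ✓
n=9: candidate gives 22, actual u_9 = 22 ✓
n=10: candidate gives 22, actual u_10 = 22 ✓
n=11: candidate gives 86, actual u_11 = 86 ✓
n=12: candidate gives 28, actual u_12 = 28 ✓
n=13: candidate gives 52, actual u_13 = 52 ✓
n=14: candidate gives 37, actual u_14 = 37 ✓
n=15: candidate gives 27, actual u_15 = 27 ✓
n=16: candidate gives 33, actual u_16 = 33 ✓
n=17: candidate gives 72, actual u_17 = 72 ✓
n=18: candidate gives 30, actual u_18 = 30 ✓
n=19: candidate gives 93, actual u_19 = 93 ✓
n=20: candidate gives 34, actual u_20 = 34 ✓
n=21: candidate gives 10, actual u_21 = 10 ✓
n=22: candidate gives 29, actual u_22 = 29 ✓

yes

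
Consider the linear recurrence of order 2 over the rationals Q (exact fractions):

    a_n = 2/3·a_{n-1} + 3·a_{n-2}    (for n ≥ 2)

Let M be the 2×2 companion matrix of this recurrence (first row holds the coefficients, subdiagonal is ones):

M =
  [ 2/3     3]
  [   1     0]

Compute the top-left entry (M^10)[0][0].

58627447/59049

(M^10)[0][0] is the top entry after applying M 10 times to the unit state (1, 0). Equivalently it is h_{11} for the auxiliary sequence (h_n) obeying the same recurrence with h_1 = 1 and h_i = 0 for 0 ≤ i < 1:
h_2 = 2/3·1 + 3·0 = 2/3
h_3 = 2/3·2/3 + 3·1 = 31/9
h_4 = 2/3·31/9 + 3·2/3 = 116/27
h_5 = 2/3·116/27 + 3·31/9 = 1069/81
h_6 = 2/3·1069/81 + 3·116/27 = 5270/243
h_7 = 2/3·5270/243 + 3·1069/81 = 39403/729
h_8 = 2/3·39403/729 + 3·5270/243 = 221096/2187
h_9 = 2/3·221096/2187 + 3·39403/729 = 1506073/6561
h_10 = 2/3·1506073/6561 + 3·221096/2187 = 8981738/19683
h_11 = 2/3·8981738/19683 + 3·1506073/6561 = 58627447/59049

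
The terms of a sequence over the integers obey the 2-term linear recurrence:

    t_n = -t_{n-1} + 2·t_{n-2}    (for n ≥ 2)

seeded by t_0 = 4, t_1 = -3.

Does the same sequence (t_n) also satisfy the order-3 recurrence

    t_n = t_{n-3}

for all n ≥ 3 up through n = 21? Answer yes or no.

Terms t_0..t_21: 4, -3, 11, -17, 39, -73, 151, -297, 599, -1193, 2391, -4777, 9559, -19113, 38231, -76457, 152919, -305833, 611671, -1223337, 2446679, -4893353
n=3: candidate gives 4, actual t_3 = -17 ✗

no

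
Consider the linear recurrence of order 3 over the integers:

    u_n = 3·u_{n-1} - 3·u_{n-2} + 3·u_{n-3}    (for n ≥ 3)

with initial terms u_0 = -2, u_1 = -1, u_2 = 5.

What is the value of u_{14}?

58725

u_3 = 3·5 + -3·-1 + 3·-2 = 12
u_4 = 3·12 + -3·5 + 3·-1 = 18
u_5 = 3·18 + -3·12 + 3·5 = 33
u_6 = 3·33 + -3·18 + 3·12 = 81
u_7 = 3·81 + -3·33 + 3·18 = 198
u_8 = 3·198 + -3·81 + 3·33 = 450
u_9 = 3·450 + -3·198 + 3·81 = 999
u_10 = 3·999 + -3·450 + 3·198 = 2241
u_11 = 3·2241 + -3·999 + 3·450 = 5076
u_12 = 3·5076 + -3·2241 + 3·999 = 11502
u_13 = 3·11502 + -3·5076 + 3·2241 = 26001
u_14 = 3·26001 + -3·11502 + 3·5076 = 58725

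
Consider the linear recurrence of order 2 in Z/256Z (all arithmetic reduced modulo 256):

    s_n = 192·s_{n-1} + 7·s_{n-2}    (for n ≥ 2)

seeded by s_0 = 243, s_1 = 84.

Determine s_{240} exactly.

s_2 = 192·84 + 7·243 = 165
s_3 = 192·165 + 7·84 = 12
s_4 = 192·12 + 7·165 = 131
s_5 = 192·131 + 7·12 = 148
s_6 = 192·148 + 7·131 = 149
s_7 = 192·149 + 7·148 = 204
s_8 = 192·204 + 7·149 = 19
s_9 = 192·19 + 7·204 = 212
s_10 = 192·212 + 7·19 = 133
s_11 = 192·133 + 7·212 = 140
s_12 = 192·140 + 7·133 = 163
s_13 = 192·163 + 7·140 = 20
s_14 = 192·20 + 7·163 = 117
s_15 = 192·117 + 7·20 = 76
s_16 = 192·76 + 7·117 = 51
s_17 = 192·51 + 7·76 = 84
s_18 = 192·84 + 7·51 = 101
s_19 = 192·101 + 7·84 = 12
s_20 = 192·12 + 7·101 = 195
s_21 = 192·195 + 7·12 = 148
s_22 = 192·148 + 7·195 = 85
s_23 = 192·85 + 7·148 = 204
s_24 = 192·204 + 7·85 = 83
s_25 = 192·83 + 7·204 = 212
s_26 = 192·212 + 7·83 = 69
s_27 = 192·69 + 7·212 = 140
s_28 = 192·140 + 7·69 = 227
s_29 = 192·227 + 7·140 = 20
s_30 = 192·20 + 7·227 = 53
s_31 = 192·53 + 7·20 = 76
s_32 = 192·76 + 7·53 = 115
s_33 = 192·115 + 7·76 = 84
s_34 = 192·84 + 7·115 = 37
s_35 = 192·37 + 7·84 = 12
s_36 = 192·12 + 7·37 = 3
s_37 = 192·3 + 7·12 = 148
s_38 = 192·148 + 7·3 = 21
s_39 = 192·21 + 7·148 = 204
s_40 = 192·204 + 7·21 = 147
s_41 = 192·147 + 7·204 = 212
s_42 = 192·212 + 7·147 = 5
s_43 = 192·5 + 7·212 = 140
s_44 = 192·140 + 7·5 = 35
s_45 = 192·35 + 7·140 = 20
s_46 = 192·20 + 7·35 = 245
s_47 = 192·245 + 7·20 = 76
s_48 = 192·76 + 7·245 = 179
s_49 = 192·179 + 7·76 = 84
s_50 = 192·84 + 7·179 = 229
s_51 = 192·229 + 7·84 = 12
s_52 = 192·12 + 7·229 = 67
s_53 = 192·67 + 7·12 = 148
s_54 = 192·148 + 7·67 = 213
s_55 = 192·213 + 7·148 = 204
s_56 = 192·204 + 7·213 = 211
s_57 = 192·211 + 7·204 = 212
s_58 = 192·212 + 7·211 = 197
s_59 = 192·197 + 7·212 = 140
s_60 = 192·140 + 7·197 = 99
s_61 = 192·99 + 7·140 = 20
s_62 = 192·20 + 7·99 = 181
s_63 = 192·181 + 7·20 = 76
s_64 = 192·76 + 7·181 = 243
s_65 = 192·243 + 7·76 = 84
(s_64, s_65) = (243, 84) = (s_0, s_1), so the sequence has period 64.
240 ≡ 48 (mod 64), hence s_240 = s_48 = 179.

179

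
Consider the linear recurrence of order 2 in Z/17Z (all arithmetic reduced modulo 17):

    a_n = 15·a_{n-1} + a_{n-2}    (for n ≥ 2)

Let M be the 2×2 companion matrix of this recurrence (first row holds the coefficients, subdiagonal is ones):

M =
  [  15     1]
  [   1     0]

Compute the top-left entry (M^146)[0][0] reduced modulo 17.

5

(M^146)[0][0] is the top entry after applying M 146 times to the unit state (1, 0). Equivalently it is h_{147} for the auxiliary sequence (h_n) obeying the same recurrence with h_1 = 1 and h_i = 0 for 0 ≤ i < 1:
h_2 = 15·1 + 1·0 = 15
h_3 = 15·15 + 1·1 = 5
h_4 = 15·5 + 1·15 = 5
h_5 = 15·5 + 1·5 = 12
h_6 = 15·12 + 1·5 = 15
h_7 = 15·15 + 1·12 = 16
h_8 = 15·16 + 1·15 = 0
h_9 = 15·0 + 1·16 = 16
h_10 = 15·16 + 1·0 = 2
h_11 = 15·2 + 1·16 = 12
h_12 = 15·12 + 1·2 = 12
h_13 = 15·12 + 1·12 = 5
h_14 = 15·5 + 1·12 = 2
h_15 = 15·2 + 1·5 = 1
h_16 = 15·1 + 1·2 = 0
h_17 = 15·0 + 1·1 = 1
(h_16, h_17) = (0, 1) = (h_0, h_1), so the sequence has period 16.
147 ≡ 3 (mod 16), hence h_147 = h_3 = 5.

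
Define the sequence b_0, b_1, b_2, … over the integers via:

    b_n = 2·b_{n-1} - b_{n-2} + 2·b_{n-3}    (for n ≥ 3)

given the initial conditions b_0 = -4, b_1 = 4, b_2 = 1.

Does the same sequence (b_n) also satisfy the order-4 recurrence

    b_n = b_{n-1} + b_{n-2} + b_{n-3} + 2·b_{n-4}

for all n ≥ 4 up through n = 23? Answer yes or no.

Terms b_0..b_23: -4, 4, 1, -10, -13, -14, -35, -82, -157, -302, -611, -1234, -2461, -4910, -9827, -19666, -39325, -78638, -157283, -314578, -629149, -1258286, -2516579, -5033170
n=4: candidate gives -13, actual b_4 = -13 ✓
n=5: candidate gives -14, actual b_5 = -14 ✓
n=6: candidate gives -35, actual b_6 = -35 ✓
n=7: candidate gives -82, actual b_7 = -82 ✓
n=8: candidate gives -157, actual b_8 = -157 ✓
n=9: candidate gives -302, actual b_9 = -302 ✓
n=10: candidate gives -611, actual b_10 = -611 ✓
n=11: candidate gives -1234, actual b_11 = -1234 ✓
n=12: candidate gives -2461, actual b_12 = -2461 ✓
n=13: candidate gives -4910, actual b_13 = -4910 ✓
n=14: candidate gives -9827, actual b_14 = -9827 ✓
n=15: candidate gives -19666, actual b_15 = -19666 ✓
n=16: candidate gives -39325, actual b_16 = -39325 ✓
n=17: candidate gives -78638, actual b_17 = -78638 ✓
n=18: candidate gives -157283, actual b_18 = -157283 ✓
n=19: candidate gives -314578, actual b_19 = -314578 ✓
n=20: candidate gives -629149, actual b_20 = -629149 ✓
n=21: candidate gives -1258286, actual b_21 = -1258286 ✓
n=22: candidate gives -2516579, actual b_22 = -2516579 ✓
n=23: candidate gives -5033170, actual b_23 = -5033170 ✓

yes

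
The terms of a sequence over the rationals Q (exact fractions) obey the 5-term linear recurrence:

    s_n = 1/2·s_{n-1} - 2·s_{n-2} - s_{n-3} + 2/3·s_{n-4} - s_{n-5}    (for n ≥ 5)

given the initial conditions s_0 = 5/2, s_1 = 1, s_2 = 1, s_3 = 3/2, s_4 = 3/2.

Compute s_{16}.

s_5 = 1/2·3/2 + -2·3/2 + -1·1 + 2/3·1 + -1·5/2 = -61/12
s_6 = 1/2·-61/12 + -2·3/2 + -1·3/2 + 2/3·1 + -1·1 = -59/8
s_7 = 1/2·-59/8 + -2·-61/12 + -1·3/2 + 2/3·3/2 + -1·1 = 239/48
s_8 = 1/2·239/48 + -2·-59/8 + -1·-61/12 + 2/3·3/2 + -1·3/2 = 2095/96
s_9 = 1/2·2095/96 + -2·239/48 + -1·-59/8 + 2/3·-61/12 + -1·3/2 = 1981/576
s_10 = 1/2·1981/576 + -2·2095/96 + -1·239/48 + 2/3·-59/8 + -1·-61/12 = -53843/1152
s_11 = 1/2·-53843/1152 + -2·1981/576 + -1·2095/96 + 2/3·239/48 + -1·-59/8 = -31777/768
s_12 = 1/2·-31777/768 + -2·-53843/1152 + -1·1981/576 + 2/3·2095/96 + -1·239/48 = 363661/4608
s_13 = 1/2·363661/4608 + -2·-31777/768 + -1·-53843/1152 + 2/3·1981/576 + -1·2095/96 = 4131191/27648
s_14 = 1/2·4131191/27648 + -2·363661/4608 + -1·-31777/768 + 2/3·-53843/1152 + -1·1981/576 = -4221881/55296
s_15 = 1/2·-4221881/55296 + -2·4131191/27648 + -1·363661/4608 + 2/3·-31777/768 + -1·-53843/1152 = -14626979/36864
s_16 = 1/2·-14626979/36864 + -2·-4221881/55296 + -1·4131191/27648 + 2/3·363661/4608 + -1·-31777/768 = -22366489/221184

-22366489/221184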